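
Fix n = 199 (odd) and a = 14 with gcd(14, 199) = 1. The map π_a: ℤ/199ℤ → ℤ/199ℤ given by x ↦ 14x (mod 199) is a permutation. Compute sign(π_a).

+1

Start at x=32: 32 → 50 → 103 → 49 → 89 → 52 → 131 → … (one orbit).
π_14 has 3 disjoint cycles with lengths [99, 99, 1] on {0,…,198}.
With 3 cycles on 199 points, sign = (−1)^{199−3} = +1.
The Jacobi symbol (14|199) = +1 (Zolotarev) agrees.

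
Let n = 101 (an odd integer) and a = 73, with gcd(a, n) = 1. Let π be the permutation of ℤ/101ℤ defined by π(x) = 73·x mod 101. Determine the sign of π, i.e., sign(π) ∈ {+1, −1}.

-1

Orbit of 47 under x↦73x: [47, 98, 84, 72, 4, 90, 5]… (length divides ord_101(73)).
π_73 has 2 disjoint cycles with lengths [100, 1] on {0,…,100}.
101 − 2 = 99 transpositions; sign(π) = (−1)^99 = -1.
Via Zolotarev, sign(π_{73}) = (73|101) = -1.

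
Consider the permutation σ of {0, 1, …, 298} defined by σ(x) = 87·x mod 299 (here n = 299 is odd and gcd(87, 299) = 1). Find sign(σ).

+1

Trace 133: π^k(133) = [133, 209, 243, 211, 118, 100, 29] for k=0..6.
15 cycles of lengths [33, 33, 33, 33, 33, 33, 33, 33, 11, 11, 3, 3, 3, 3, 1].
299 − 15 = 284 transpositions; sign(π) = (−1)^284 = +1.
(87|299)_J = +1 (Zolotarev's lemma cross-check).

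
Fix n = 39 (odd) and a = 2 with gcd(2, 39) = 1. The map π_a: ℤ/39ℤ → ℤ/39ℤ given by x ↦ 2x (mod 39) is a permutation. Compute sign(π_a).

Start at x=16: 16 → 32 → 25 → 11 → 22 → 5 → 10 → … (one orbit).
π_2 has 5 disjoint cycles with lengths [12, 12, 12, 2, 1] on {0,…,38}.
5 cycles on 39: each ℓ→(−1)^(ℓ−1), product (−1)^34 = +1.

+1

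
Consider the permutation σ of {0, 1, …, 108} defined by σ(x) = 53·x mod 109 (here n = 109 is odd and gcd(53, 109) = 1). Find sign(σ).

-1

Orbit of 64 under x↦53x: [64, 13, 35, 2, 106, 59, 75]… (length divides ord_109(53)).
Decompose π into cycles: lengths [108, 1] (2 cycles, including the fixed point 0).
109 − 2 = 107 transpositions; sign(π) = (−1)^107 = -1.
Via Zolotarev, sign(π_{53}) = (53|109) = -1.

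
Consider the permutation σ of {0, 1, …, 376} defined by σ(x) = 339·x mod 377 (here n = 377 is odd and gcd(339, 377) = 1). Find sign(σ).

+1

Orbit of 170 under x↦339x: [170, 326, 53, 248, 1, 339, 313]… (length divides ord_377(339)).
π_339 has 65 disjoint cycles with lengths [7, 7, 7, 7, 7, 7, 7, 7, 7, 7, 7, 7, 7, 7, 7, 7, 7, 7, 7, 7, 7, 7, 7, 7, 7, 7, 7, 7, 7, 7, 7, 7, 7, 7, 7, 7, 7, 7, 7, 7, 7, 7, 7, 7, 7, 7, 7, 7, 7, 7, 7, 7, 1, 1, 1, 1, 1, 1, 1, 1, 1, 1, 1, 1, 1] on {0,…,376}.
sign(π) = (−1)^{n − #cycles} = (−1)^{377−65} = (−1)^312 = +1.
The Jacobi symbol (339|377) = +1 (Zolotarev) agrees.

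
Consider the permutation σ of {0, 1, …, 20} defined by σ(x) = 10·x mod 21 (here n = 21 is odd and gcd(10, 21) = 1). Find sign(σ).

Start at x=16: 16 → 13 → 4 → 19 → 1 → 10 → 16 (one orbit).
Decompose π into cycles: lengths [6, 6, 6, 1, 1, 1] (6 cycles, including the fixed point 0).
With 6 cycles on 21 points, sign = (−1)^{21−6} = -1.

-1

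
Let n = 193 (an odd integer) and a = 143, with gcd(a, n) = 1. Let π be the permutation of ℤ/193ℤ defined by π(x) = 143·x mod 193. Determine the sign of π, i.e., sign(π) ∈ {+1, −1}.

+1

Orbit of 50 under x↦143x: [50, 9, 129, 112, 190, 150, 27]… (length divides ord_193(143)).
π_143 has 13 disjoint cycles with lengths [16, 16, 16, 16, 16, 16, 16, 16, 16, 16, 16, 16, 1] on {0,…,192}.
13 cycles on 193: each ℓ→(−1)^(ℓ−1), product (−1)^180 = +1.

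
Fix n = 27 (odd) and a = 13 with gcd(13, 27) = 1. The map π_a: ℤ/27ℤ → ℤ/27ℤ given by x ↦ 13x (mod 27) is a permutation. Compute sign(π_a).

Trace 25: π^k(25) = [25, 1, 13, 7, 10, 22, 16] for k=0..6.
π_13 has 7 disjoint cycles with lengths [9, 9, 3, 3, 1, 1, 1] on {0,…,26}.
7 cycles on 27: each ℓ→(−1)^(ℓ−1), product (−1)^20 = +1.
(13|27)_J = +1 (Zolotarev's lemma cross-check).

+1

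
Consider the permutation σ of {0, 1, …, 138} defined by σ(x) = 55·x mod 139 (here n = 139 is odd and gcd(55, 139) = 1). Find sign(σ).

Trace 129: π^k(129) = [129, 6, 52, 80, 91, 1, 55] for k=0..6.
Decompose π into cycles: lengths [23, 23, 23, 23, 23, 23, 1] (7 cycles, including the fixed point 0).
n − c = 139 − 7 = 132; sign = (−1)^132 = +1.
The Jacobi symbol (55|139) = +1 (Zolotarev) agrees.

+1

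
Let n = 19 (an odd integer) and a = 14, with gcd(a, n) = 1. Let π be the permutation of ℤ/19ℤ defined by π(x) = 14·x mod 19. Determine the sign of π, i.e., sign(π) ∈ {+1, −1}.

-1

Trace 6: π^k(6) = [6, 8, 17, 10, 7, 3, 4] for k=0..6.
Decompose π into cycles: lengths [18, 1] (2 cycles, including the fixed point 0).
With 2 cycles on 19 points, sign = (−1)^{19−2} = -1.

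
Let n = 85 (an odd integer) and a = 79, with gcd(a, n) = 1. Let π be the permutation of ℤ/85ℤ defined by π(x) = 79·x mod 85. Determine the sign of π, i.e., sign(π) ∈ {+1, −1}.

-1

Orbit of 26 under x↦79x: [26, 14, 1, 79, 36, 39, 21]… (length divides ord_85(79)).
Cycle type of π: 16×5 + 2×2 + 1; total 8 cycles.
85 − 8 = 77 transpositions; sign(π) = (−1)^77 = -1.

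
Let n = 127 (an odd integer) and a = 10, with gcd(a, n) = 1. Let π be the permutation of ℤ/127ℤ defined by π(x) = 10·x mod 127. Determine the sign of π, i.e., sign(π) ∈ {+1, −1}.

-1

Trace 4: π^k(4) = [4, 40, 19, 63, 122, 77, 8] for k=0..6.
4 cycles of lengths [42, 42, 42, 1].
Σ(ℓ_i−1) = 127−4 = 123; sign = (−1)^123 = -1.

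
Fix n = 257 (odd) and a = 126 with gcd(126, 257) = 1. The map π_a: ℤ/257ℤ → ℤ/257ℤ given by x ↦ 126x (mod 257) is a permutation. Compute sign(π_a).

Start at x=110: 110 → 239 → 45 → 16 → 217 → 100 → 7 → … (one orbit).
Cycle lengths of π_126 on ℤ/257ℤ: [256, 1]; 2 cycles in total.
n − c = 257 − 2 = 255; sign = (−1)^255 = -1.
Via Zolotarev, sign(π_{126}) = (126|257) = -1.

-1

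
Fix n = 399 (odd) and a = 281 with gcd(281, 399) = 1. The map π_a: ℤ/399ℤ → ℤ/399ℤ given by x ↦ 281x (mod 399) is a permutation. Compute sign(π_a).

+1

Orbit of 253 under x↦281x: [253, 71, 1, 281, 358, 50, 85]… (length divides ord_399(281)).
Cycle lengths of π_281 on ℤ/399ℤ: [18, 18, 18, 18, 18, 18, 18, 18, 18, 18, 18, 18, 18, 18, 18, 18, 18, 18, 18, 18, 18, 2, 2, 2, 2, 2, 2, 2, 1, 1, 1, 1, 1, 1, 1]; 35 cycles in total.
With 35 cycles on 399 points, sign = (−1)^{399−35} = +1.
Via Zolotarev, sign(π_{281}) = (281|399) = +1.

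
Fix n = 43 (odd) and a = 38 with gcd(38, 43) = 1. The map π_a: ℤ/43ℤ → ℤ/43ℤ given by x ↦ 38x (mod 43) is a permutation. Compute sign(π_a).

+1

Trace 36: π^k(36) = [36, 35, 40, 15, 11, 31, 17] for k=0..6.
Cycle lengths of π_38 on ℤ/43ℤ: [21, 21, 1]; 3 cycles in total.
sign(π) = (−1)^{n − #cycles} = (−1)^{43−3} = (−1)^40 = +1.
The Jacobi symbol (38|43) = +1 (Zolotarev) agrees.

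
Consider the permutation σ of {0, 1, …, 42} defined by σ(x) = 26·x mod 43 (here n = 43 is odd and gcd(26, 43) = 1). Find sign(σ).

-1

Start at x=25: 25 → 5 → 1 → 26 → 31 → 32 → 15 → … (one orbit).
Decompose π into cycles: lengths [42, 1] (2 cycles, including the fixed point 0).
With 2 cycles on 43 points, sign = (−1)^{43−2} = -1.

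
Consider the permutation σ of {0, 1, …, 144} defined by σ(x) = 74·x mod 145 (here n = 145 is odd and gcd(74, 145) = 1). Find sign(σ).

+1

Start at x=81: 81 → 49 → 1 → 74 → 111 → 94 → 141 → … (one orbit).
π_74 has 15 disjoint cycles with lengths [14, 14, 14, 14, 14, 14, 14, 14, 7, 7, 7, 7, 2, 2, 1] on {0,…,144}.
Σ(ℓ_i−1) = 145−15 = 130; sign = (−1)^130 = +1.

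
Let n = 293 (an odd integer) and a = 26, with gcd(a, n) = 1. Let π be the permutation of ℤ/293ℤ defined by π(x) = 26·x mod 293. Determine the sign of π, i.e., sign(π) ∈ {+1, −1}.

+1

Orbit of 206 under x↦26x: [206, 82, 81, 55, 258, 262, 73]… (length divides ord_293(26)).
Cycle type of π: 73×4 + 1; total 5 cycles.
sign(π) = (−1)^{n − #cycles} = (−1)^{293−5} = (−1)^288 = +1.
Via Zolotarev, sign(π_{26}) = (26|293) = +1.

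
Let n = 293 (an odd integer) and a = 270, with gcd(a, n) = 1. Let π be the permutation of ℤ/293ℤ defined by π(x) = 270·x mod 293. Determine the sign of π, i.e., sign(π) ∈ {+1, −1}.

-1

Start at x=230: 230 → 277 → 75 → 33 → 120 → 170 → 192 → … (one orbit).
Cycle lengths of π_270 on ℤ/293ℤ: [292, 1]; 2 cycles in total.
293 − 2 = 291 transpositions; sign(π) = (−1)^291 = -1.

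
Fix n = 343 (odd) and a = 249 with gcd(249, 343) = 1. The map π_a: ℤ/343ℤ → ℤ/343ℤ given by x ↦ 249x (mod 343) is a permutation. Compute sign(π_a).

Start at x=211: 211 → 60 → 191 → 225 → 116 → 72 → 92 → … (one orbit).
Decompose π into cycles: lengths [147, 147, 21, 21, 3, 3, 1] (7 cycles, including the fixed point 0).
With 7 cycles on 343 points, sign = (−1)^{343−7} = +1.
Check: (249/343) = +1 by Zolotarev.

+1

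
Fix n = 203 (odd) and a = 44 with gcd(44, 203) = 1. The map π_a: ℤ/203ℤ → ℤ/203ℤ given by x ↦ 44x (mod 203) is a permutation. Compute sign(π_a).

-1

Start at x=113: 113 → 100 → 137 → 141 → 114 → 144 → 43 → … (one orbit).
6 cycles of lengths [84, 84, 28, 3, 3, 1].
n − c = 203 − 6 = 197; sign = (−1)^197 = -1.
Zolotarev: (44|203) = -1, matching the cycle-count sign.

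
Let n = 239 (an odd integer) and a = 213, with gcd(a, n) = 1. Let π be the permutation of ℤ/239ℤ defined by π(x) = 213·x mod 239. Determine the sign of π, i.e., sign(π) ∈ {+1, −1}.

+1

Start at x=162: 162 → 90 → 50 → 134 → 101 → 3 → 161 → … (one orbit).
Decompose π into cycles: lengths [119, 119, 1] (3 cycles, including the fixed point 0).
sign(π) = (−1)^{n − #cycles} = (−1)^{239−3} = (−1)^236 = +1.
Zolotarev: (213|239) = +1, matching the cycle-count sign.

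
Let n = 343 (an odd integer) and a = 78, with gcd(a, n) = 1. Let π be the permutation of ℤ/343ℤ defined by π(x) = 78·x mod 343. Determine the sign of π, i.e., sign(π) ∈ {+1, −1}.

Trace 162: π^k(162) = [162, 288, 169, 148, 225, 57, 330] for k=0..6.
Cycle type of π: 49×6 + 7×6 + 1×7; total 19 cycles.
n − c = 343 − 19 = 324; sign = (−1)^324 = +1.

+1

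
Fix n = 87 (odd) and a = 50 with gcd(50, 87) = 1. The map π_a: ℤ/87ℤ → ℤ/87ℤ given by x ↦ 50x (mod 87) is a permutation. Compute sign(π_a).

+1

Orbit of 34 under x↦50x: [34, 47, 1, 50, 64, 68, 7]… (length divides ord_87(50)).
Cycle lengths of π_50 on ℤ/87ℤ: [28, 28, 28, 2, 1]; 5 cycles in total.
5 cycles on 87: each ℓ→(−1)^(ℓ−1), product (−1)^82 = +1.
Check: (50/87) = +1 by Zolotarev.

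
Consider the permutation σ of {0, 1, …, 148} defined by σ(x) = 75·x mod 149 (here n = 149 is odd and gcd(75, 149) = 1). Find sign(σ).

-1

Trace 101: π^k(101) = [101, 125, 137, 143, 146, 73, 111] for k=0..6.
π_75 has 2 disjoint cycles with lengths [148, 1] on {0,…,148}.
149 − 2 = 147 transpositions; sign(π) = (−1)^147 = -1.
The Jacobi symbol (75|149) = -1 (Zolotarev) agrees.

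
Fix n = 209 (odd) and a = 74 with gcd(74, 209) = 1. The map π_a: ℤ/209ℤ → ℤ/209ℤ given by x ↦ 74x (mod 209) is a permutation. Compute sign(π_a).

Trace 85: π^k(85) = [85, 20, 17, 4, 87, 168, 101] for k=0..6.
6 cycles of lengths [90, 90, 10, 9, 9, 1].
6 cycles on 209: each ℓ→(−1)^(ℓ−1), product (−1)^203 = -1.
The Jacobi symbol (74|209) = -1 (Zolotarev) agrees.

-1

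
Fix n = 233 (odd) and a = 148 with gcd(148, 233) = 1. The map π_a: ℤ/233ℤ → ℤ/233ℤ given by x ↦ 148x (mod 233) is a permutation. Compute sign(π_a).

+1

Orbit of 8 under x↦148x: [8, 19, 16, 38, 32, 76, 64]… (length divides ord_233(148)).
Decompose π into cycles: lengths [29, 29, 29, 29, 29, 29, 29, 29, 1] (9 cycles, including the fixed point 0).
233 − 9 = 224 transpositions; sign(π) = (−1)^224 = +1.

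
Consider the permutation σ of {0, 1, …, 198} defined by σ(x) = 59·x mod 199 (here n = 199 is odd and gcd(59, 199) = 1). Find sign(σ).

Start at x=11: 11 → 52 → 83 → 121 → 174 → 117 → 137 → … (one orbit).
Cycle lengths of π_59 on ℤ/199ℤ: [66, 66, 66, 1]; 4 cycles in total.
199 − 4 = 195 transpositions; sign(π) = (−1)^195 = -1.
Check: (59/199) = -1 by Zolotarev.

-1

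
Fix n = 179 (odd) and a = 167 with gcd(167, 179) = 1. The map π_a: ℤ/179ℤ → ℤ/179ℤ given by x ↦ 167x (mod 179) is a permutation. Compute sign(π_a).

Start at x=40: 40 → 57 → 32 → 153 → 133 → 15 → 178 → … (one orbit).
Decompose π into cycles: lengths [178, 1] (2 cycles, including the fixed point 0).
Σ(ℓ_i−1) = 179−2 = 177; sign = (−1)^177 = -1.
Via Zolotarev, sign(π_{167}) = (167|179) = -1.

-1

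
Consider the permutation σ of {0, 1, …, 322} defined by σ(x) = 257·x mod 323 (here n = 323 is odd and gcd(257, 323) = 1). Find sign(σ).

Orbit of 32 under x↦257x: [32, 149, 179, 137, 2, 191, 314]… (length divides ord_323(257)).
Cycle lengths of π_257 on ℤ/323ℤ: [72, 72, 72, 72, 18, 8, 8, 1]; 8 cycles in total.
323 − 8 = 315 transpositions; sign(π) = (−1)^315 = -1.
Via Zolotarev, sign(π_{257}) = (257|323) = -1.

-1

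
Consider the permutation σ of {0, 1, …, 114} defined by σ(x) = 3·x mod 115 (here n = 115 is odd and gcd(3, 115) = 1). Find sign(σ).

Trace 101: π^k(101) = [101, 73, 104, 82, 16, 48, 29] for k=0..6.
The orbit structure of x ↦ 3x mod 115: 6 orbits of sizes [44, 44, 11, 11, 4, 1].
6 cycles on 115: each ℓ→(−1)^(ℓ−1), product (−1)^109 = -1.
(3|115)_J = -1 (Zolotarev's lemma cross-check).

-1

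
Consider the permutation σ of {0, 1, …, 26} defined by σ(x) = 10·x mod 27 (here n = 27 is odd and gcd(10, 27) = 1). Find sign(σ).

Start at x=1: 1 → 10 → 19 → 1 (one orbit).
Cycle type of π: 3×6 + 1×9; total 15 cycles.
15 cycles on 27: each ℓ→(−1)^(ℓ−1), product (−1)^12 = +1.

+1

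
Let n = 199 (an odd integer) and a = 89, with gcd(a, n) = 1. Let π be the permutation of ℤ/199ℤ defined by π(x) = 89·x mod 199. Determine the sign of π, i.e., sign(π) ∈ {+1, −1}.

+1

Orbit of 144 under x↦89x: [144, 80, 155, 64, 124, 91, 139]… (length divides ord_199(89)).
π_89 has 3 disjoint cycles with lengths [99, 99, 1] on {0,…,198}.
199 − 3 = 196 transpositions; sign(π) = (−1)^196 = +1.
Zolotarev: (89|199) = +1, matching the cycle-count sign.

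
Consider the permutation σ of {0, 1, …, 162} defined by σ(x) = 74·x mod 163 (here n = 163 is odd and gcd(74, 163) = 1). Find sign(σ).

+1

Orbit of 93 under x↦74x: [93, 36, 56, 69, 53, 10, 88]… (length divides ord_163(74)).
3 cycles of lengths [81, 81, 1].
n − c = 163 − 3 = 160; sign = (−1)^160 = +1.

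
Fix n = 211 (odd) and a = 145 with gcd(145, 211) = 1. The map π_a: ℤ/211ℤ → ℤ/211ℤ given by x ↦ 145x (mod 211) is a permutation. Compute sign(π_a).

Start at x=115: 115 → 6 → 26 → 183 → 160 → 201 → 27 → … (one orbit).
Decompose π into cycles: lengths [210, 1] (2 cycles, including the fixed point 0).
211 − 2 = 209 transpositions; sign(π) = (−1)^209 = -1.
(145|211)_J = -1 (Zolotarev's lemma cross-check).

-1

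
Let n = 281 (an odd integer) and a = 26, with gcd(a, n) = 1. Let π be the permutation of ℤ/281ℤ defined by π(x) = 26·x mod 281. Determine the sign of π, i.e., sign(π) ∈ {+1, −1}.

-1

Trace 87: π^k(87) = [87, 14, 83, 191, 189, 137, 190] for k=0..6.
2 cycles of lengths [280, 1].
Σ(ℓ_i−1) = 281−2 = 279; sign = (−1)^279 = -1.
(26|281)_J = -1 (Zolotarev's lemma cross-check).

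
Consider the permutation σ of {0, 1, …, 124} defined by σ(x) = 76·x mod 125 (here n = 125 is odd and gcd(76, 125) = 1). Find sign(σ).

Start at x=26: 26 → 101 → 51 → 1 → 76 → 26 (one orbit).
Decompose π into cycles: lengths [5, 5, 5, 5, 5, 5, 5, 5, 5, 5, 5, 5, 5, 5, 5, 5, 5, 5, 5, 5, 1, 1, 1, 1, 1, 1, 1, 1, 1, 1, 1, 1, 1, 1, 1, 1, 1, 1, 1, 1, 1, 1, 1, 1, 1] (45 cycles, including the fixed point 0).
n − c = 125 − 45 = 80; sign = (−1)^80 = +1.
(76|125)_J = +1 (Zolotarev's lemma cross-check).

+1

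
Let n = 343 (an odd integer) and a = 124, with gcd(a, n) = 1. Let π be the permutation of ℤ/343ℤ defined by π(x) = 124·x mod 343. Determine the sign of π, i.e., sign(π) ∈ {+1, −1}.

-1

Trace 46: π^k(46) = [46, 216, 30, 290, 288, 40, 158] for k=0..6.
Cycle type of π: 294 + 42 + 6 + 1; total 4 cycles.
Σ(ℓ_i−1) = 343−4 = 339; sign = (−1)^339 = -1.
Via Zolotarev, sign(π_{124}) = (124|343) = -1.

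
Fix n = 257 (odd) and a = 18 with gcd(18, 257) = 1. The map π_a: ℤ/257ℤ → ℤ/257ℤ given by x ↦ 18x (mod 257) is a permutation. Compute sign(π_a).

+1

Orbit of 187 under x↦18x: [187, 25, 193, 133, 81, 173, 30]… (length divides ord_257(18)).
Cycle lengths of π_18 on ℤ/257ℤ: [128, 128, 1]; 3 cycles in total.
Σ(ℓ_i−1) = 257−3 = 254; sign = (−1)^254 = +1.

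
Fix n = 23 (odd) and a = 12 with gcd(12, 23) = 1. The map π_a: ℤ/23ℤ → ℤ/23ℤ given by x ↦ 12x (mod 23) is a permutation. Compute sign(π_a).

Orbit of 12 under x↦12x: [12, 6, 3, 13, 18, 9, 16]… (length divides ord_23(12)).
Decompose π into cycles: lengths [11, 11, 1] (3 cycles, including the fixed point 0).
23 − 3 = 20 transpositions; sign(π) = (−1)^20 = +1.

+1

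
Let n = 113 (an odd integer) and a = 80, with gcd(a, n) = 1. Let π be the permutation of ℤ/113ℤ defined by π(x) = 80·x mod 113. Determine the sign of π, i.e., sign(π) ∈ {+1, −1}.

-1

Orbit of 18 under x↦80x: [18, 84, 53, 59, 87, 67, 49]… (length divides ord_113(80)).
Cycle type of π: 112 + 1; total 2 cycles.
2 cycles on 113: each ℓ→(−1)^(ℓ−1), product (−1)^111 = -1.
(80|113)_J = -1 (Zolotarev's lemma cross-check).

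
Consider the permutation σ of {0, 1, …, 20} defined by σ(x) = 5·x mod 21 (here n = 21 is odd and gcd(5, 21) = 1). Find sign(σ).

+1

Trace 5: π^k(5) = [5, 4, 20, 16, 17, 1] for k=0..5.
5 cycles of lengths [6, 6, 6, 2, 1].
With 5 cycles on 21 points, sign = (−1)^{21−5} = +1.
Via Zolotarev, sign(π_{5}) = (5|21) = +1.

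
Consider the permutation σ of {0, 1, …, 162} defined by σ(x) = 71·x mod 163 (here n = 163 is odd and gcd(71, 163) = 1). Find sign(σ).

+1

Trace 10: π^k(10) = [10, 58, 43, 119, 136, 39, 161] for k=0..6.
3 cycles of lengths [81, 81, 1].
3 cycles on 163: each ℓ→(−1)^(ℓ−1), product (−1)^160 = +1.
Zolotarev: (71|163) = +1, matching the cycle-count sign.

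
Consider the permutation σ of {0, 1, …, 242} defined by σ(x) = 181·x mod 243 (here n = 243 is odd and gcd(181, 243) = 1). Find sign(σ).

Orbit of 226 under x↦181x: [226, 82, 19, 37, 136, 73, 91]… (length divides ord_243(181)).
27 cycles of lengths [27, 27, 27, 27, 27, 27, 9, 9, 9, 9, 9, 9, 3, 3, 3, 3, 3, 3, 1, 1, 1, 1, 1, 1, 1, 1, 1].
Σ(ℓ_i−1) = 243−27 = 216; sign = (−1)^216 = +1.
Via Zolotarev, sign(π_{181}) = (181|243) = +1.

+1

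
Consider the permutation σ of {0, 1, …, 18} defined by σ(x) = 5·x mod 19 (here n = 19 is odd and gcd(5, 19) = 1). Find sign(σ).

Start at x=17: 17 → 9 → 7 → 16 → 4 → 1 → 5 → … (one orbit).
π_5 has 3 disjoint cycles with lengths [9, 9, 1] on {0,…,18}.
3 cycles on 19: each ℓ→(−1)^(ℓ−1), product (−1)^16 = +1.
Check: (5/19) = +1 by Zolotarev.

+1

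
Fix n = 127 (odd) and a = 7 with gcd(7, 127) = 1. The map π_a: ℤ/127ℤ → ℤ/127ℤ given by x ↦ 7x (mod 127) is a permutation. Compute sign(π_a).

Trace 12: π^k(12) = [12, 84, 80, 52, 110, 8, 56] for k=0..6.
π_7 has 2 disjoint cycles with lengths [126, 1] on {0,…,126}.
2 cycles on 127: each ℓ→(−1)^(ℓ−1), product (−1)^125 = -1.
Zolotarev: (7|127) = -1, matching the cycle-count sign.

-1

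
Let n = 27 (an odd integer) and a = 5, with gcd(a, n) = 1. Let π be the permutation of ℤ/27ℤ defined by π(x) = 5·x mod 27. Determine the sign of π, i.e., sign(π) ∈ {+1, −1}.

Start at x=20: 20 → 19 → 14 → 16 → 26 → 22 → 2 → … (one orbit).
π_5 has 4 disjoint cycles with lengths [18, 6, 2, 1] on {0,…,26}.
n − c = 27 − 4 = 23; sign = (−1)^23 = -1.

-1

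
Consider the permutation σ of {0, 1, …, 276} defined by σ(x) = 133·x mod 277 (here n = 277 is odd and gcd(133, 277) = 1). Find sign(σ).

Trace 207: π^k(207) = [207, 108, 237, 220, 175, 7, 100] for k=0..6.
Cycle type of π: 138×2 + 1; total 3 cycles.
sign(π) = (−1)^{n − #cycles} = (−1)^{277−3} = (−1)^274 = +1.

+1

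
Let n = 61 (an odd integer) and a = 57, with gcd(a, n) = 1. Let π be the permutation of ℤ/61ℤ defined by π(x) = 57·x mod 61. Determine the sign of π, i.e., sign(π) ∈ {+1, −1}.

Orbit of 16 under x↦57x: [16, 58, 12, 13, 9, 25, 22]… (length divides ord_61(57)).
Cycle lengths of π_57 on ℤ/61ℤ: [15, 15, 15, 15, 1]; 5 cycles in total.
Σ(ℓ_i−1) = 61−5 = 56; sign = (−1)^56 = +1.
Zolotarev: (57|61) = +1, matching the cycle-count sign.

+1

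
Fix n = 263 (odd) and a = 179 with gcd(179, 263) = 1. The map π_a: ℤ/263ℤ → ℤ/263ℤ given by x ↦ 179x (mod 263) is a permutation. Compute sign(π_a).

Orbit of 99 under x↦179x: [99, 100, 16, 234, 69, 253, 51]… (length divides ord_263(179)).
π_179 has 3 disjoint cycles with lengths [131, 131, 1] on {0,…,262}.
3 cycles on 263: each ℓ→(−1)^(ℓ−1), product (−1)^260 = +1.
(179|263)_J = +1 (Zolotarev's lemma cross-check).

+1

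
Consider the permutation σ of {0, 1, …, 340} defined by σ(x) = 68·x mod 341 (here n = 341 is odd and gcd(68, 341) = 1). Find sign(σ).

+1

Orbit of 274 under x↦68x: [274, 218, 161, 36, 61, 56, 57]… (length divides ord_341(68)).
Decompose π into cycles: lengths [30, 30, 30, 30, 30, 30, 30, 30, 30, 30, 10, 6, 6, 6, 6, 6, 1] (17 cycles, including the fixed point 0).
n − c = 341 − 17 = 324; sign = (−1)^324 = +1.
Zolotarev: (68|341) = +1, matching the cycle-count sign.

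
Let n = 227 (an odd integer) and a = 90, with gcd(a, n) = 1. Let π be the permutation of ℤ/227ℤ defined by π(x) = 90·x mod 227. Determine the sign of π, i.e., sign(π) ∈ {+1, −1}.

+1

Start at x=1: 1 → 90 → 155 → 103 → 190 → 75 → 167 → … (one orbit).
The orbit structure of x ↦ 90x mod 227: 3 orbits of sizes [113, 113, 1].
3 cycles on 227: each ℓ→(−1)^(ℓ−1), product (−1)^224 = +1.
(90|227)_J = +1 (Zolotarev's lemma cross-check).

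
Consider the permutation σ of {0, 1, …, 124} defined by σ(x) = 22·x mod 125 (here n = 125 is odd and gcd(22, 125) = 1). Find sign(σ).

-1

Start at x=6: 6 → 7 → 29 → 13 → 36 → 42 → 49 → … (one orbit).
The orbit structure of x ↦ 22x mod 125: 4 orbits of sizes [100, 20, 4, 1].
n − c = 125 − 4 = 121; sign = (−1)^121 = -1.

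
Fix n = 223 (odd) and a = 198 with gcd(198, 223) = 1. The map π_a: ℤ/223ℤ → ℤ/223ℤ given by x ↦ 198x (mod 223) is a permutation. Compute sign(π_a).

-1

Trace 140: π^k(140) = [140, 68, 84, 130, 95, 78, 57] for k=0..6.
Cycle lengths of π_198 on ℤ/223ℤ: [222, 1]; 2 cycles in total.
n − c = 223 − 2 = 221; sign = (−1)^221 = -1.
Check: (198/223) = -1 by Zolotarev.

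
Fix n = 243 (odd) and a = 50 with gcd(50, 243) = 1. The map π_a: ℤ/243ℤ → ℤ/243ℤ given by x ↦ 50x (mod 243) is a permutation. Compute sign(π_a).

Orbit of 79 under x↦50x: [79, 62, 184, 209, 1, 50, 70]… (length divides ord_243(50)).
Decompose π into cycles: lengths [162, 54, 18, 6, 2, 1] (6 cycles, including the fixed point 0).
With 6 cycles on 243 points, sign = (−1)^{243−6} = -1.

-1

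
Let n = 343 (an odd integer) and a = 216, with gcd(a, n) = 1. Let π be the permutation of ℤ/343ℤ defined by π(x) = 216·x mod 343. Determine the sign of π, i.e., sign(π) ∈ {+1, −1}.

Start at x=1: 1 → 216 → 8 → 13 → 64 → 104 → 169 → … (one orbit).
10 cycles of lengths [98, 98, 98, 14, 14, 14, 2, 2, 2, 1].
10 cycles on 343: each ℓ→(−1)^(ℓ−1), product (−1)^333 = -1.
(216|343)_J = -1 (Zolotarev's lemma cross-check).

-1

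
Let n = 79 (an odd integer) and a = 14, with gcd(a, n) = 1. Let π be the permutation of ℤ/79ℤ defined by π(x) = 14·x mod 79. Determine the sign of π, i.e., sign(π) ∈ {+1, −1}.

Trace 27: π^k(27) = [27, 62, 78, 65, 41, 21, 57] for k=0..6.
π_14 has 4 disjoint cycles with lengths [26, 26, 26, 1] on {0,…,78}.
sign(π) = (−1)^{n − #cycles} = (−1)^{79−4} = (−1)^75 = -1.

-1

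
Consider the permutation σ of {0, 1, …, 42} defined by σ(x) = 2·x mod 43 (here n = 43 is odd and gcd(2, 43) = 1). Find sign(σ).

Orbit of 35 under x↦2x: [35, 27, 11, 22, 1, 2, 4]… (length divides ord_43(2)).
Cycle type of π: 14×3 + 1; total 4 cycles.
n − c = 43 − 4 = 39; sign = (−1)^39 = -1.
(2|43)_J = -1 (Zolotarev's lemma cross-check).

-1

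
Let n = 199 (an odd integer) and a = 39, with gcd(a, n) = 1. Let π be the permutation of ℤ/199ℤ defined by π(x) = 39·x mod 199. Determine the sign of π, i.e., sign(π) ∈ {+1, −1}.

-1

Orbit of 158 under x↦39x: [158, 192, 125, 99, 80, 135, 91]… (length divides ord_199(39)).
Decompose π into cycles: lengths [198, 1] (2 cycles, including the fixed point 0).
With 2 cycles on 199 points, sign = (−1)^{199−2} = -1.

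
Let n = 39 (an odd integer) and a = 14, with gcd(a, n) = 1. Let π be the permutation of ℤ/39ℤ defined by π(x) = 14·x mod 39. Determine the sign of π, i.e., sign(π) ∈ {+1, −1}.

-1

Start at x=14: 14 → 1 → 14 (one orbit).
Cycle type of π: 2×13 + 1×13; total 26 cycles.
With 26 cycles on 39 points, sign = (−1)^{39−26} = -1.
The Jacobi symbol (14|39) = -1 (Zolotarev) agrees.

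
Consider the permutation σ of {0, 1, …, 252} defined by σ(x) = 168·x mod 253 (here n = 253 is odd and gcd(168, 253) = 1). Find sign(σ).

-1

Orbit of 234 under x↦168x: [234, 97, 104, 15, 243, 91, 108]… (length divides ord_253(168)).
π_168 has 6 disjoint cycles with lengths [110, 110, 22, 5, 5, 1] on {0,…,252}.
With 6 cycles on 253 points, sign = (−1)^{253−6} = -1.
The Jacobi symbol (168|253) = -1 (Zolotarev) agrees.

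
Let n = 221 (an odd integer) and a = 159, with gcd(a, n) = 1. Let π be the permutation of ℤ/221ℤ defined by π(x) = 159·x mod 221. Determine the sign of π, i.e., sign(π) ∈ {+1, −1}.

Trace 191: π^k(191) = [191, 92, 42, 48, 118, 198, 100] for k=0..6.
10 cycles of lengths [48, 48, 48, 48, 16, 3, 3, 3, 3, 1].
n − c = 221 − 10 = 211; sign = (−1)^211 = -1.
(159|221)_J = -1 (Zolotarev's lemma cross-check).

-1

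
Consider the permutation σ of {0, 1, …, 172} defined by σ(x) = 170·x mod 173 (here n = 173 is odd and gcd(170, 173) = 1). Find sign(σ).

-1

Orbit of 97 under x↦170x: [97, 55, 8, 149, 72, 130, 129]… (length divides ord_173(170)).
Cycle type of π: 172 + 1; total 2 cycles.
2 cycles on 173: each ℓ→(−1)^(ℓ−1), product (−1)^171 = -1.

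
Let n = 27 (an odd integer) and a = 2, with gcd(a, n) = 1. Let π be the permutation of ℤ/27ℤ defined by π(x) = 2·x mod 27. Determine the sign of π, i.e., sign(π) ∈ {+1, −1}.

Trace 2: π^k(2) = [2, 4, 8, 16, 5, 10, 20] for k=0..6.
Cycle lengths of π_2 on ℤ/27ℤ: [18, 6, 2, 1]; 4 cycles in total.
With 4 cycles on 27 points, sign = (−1)^{27−4} = -1.

-1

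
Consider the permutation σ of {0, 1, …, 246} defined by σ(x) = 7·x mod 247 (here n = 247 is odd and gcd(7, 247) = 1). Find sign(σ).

-1

Start at x=106: 106 → 1 → 7 → 49 → 96 → 178 → 11 → … (one orbit).
Decompose π into cycles: lengths [12, 12, 12, 12, 12, 12, 12, 12, 12, 12, 12, 12, 12, 12, 12, 12, 12, 12, 12, 3, 3, 3, 3, 3, 3, 1] (26 cycles, including the fixed point 0).
sign(π) = (−1)^{n − #cycles} = (−1)^{247−26} = (−1)^221 = -1.
The Jacobi symbol (7|247) = -1 (Zolotarev) agrees.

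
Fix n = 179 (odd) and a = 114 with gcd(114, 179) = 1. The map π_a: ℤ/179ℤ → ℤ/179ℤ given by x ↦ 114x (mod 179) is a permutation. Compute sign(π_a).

-1

Start at x=175: 175 → 81 → 105 → 156 → 63 → 22 → 2 → … (one orbit).
Cycle lengths of π_114 on ℤ/179ℤ: [178, 1]; 2 cycles in total.
Σ(ℓ_i−1) = 179−2 = 177; sign = (−1)^177 = -1.
Check: (114/179) = -1 by Zolotarev.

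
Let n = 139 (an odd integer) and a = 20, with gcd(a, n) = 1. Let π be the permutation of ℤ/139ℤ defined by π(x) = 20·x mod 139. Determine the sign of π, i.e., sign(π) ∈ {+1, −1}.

Start at x=120: 120 → 37 → 45 → 66 → 69 → 129 → 78 → … (one orbit).
Cycle lengths of π_20 on ℤ/139ℤ: [69, 69, 1]; 3 cycles in total.
With 3 cycles on 139 points, sign = (−1)^{139−3} = +1.
Check: (20/139) = +1 by Zolotarev.

+1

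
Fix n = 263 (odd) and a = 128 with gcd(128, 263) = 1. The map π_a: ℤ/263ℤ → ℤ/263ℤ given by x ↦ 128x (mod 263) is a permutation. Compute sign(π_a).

Start at x=122: 122 → 99 → 48 → 95 → 62 → 46 → 102 → … (one orbit).
Cycle type of π: 131×2 + 1; total 3 cycles.
Σ(ℓ_i−1) = 263−3 = 260; sign = (−1)^260 = +1.

+1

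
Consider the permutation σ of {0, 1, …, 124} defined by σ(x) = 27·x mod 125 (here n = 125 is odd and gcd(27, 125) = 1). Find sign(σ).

Start at x=17: 17 → 84 → 18 → 111 → 122 → 44 → 63 → … (one orbit).
Cycle lengths of π_27 on ℤ/125ℤ: [100, 20, 4, 1]; 4 cycles in total.
4 cycles on 125: each ℓ→(−1)^(ℓ−1), product (−1)^121 = -1.
(27|125)_J = -1 (Zolotarev's lemma cross-check).

-1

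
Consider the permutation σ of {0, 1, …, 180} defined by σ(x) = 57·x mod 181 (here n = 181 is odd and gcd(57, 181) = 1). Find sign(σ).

Start at x=24: 24 → 101 → 146 → 177 → 134 → 36 → 61 → … (one orbit).
π_57 has 2 disjoint cycles with lengths [180, 1] on {0,…,180}.
With 2 cycles on 181 points, sign = (−1)^{181−2} = -1.

-1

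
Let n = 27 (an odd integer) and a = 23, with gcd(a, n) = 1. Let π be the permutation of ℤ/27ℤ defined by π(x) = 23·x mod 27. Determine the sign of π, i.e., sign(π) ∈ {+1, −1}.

Trace 1: π^k(1) = [1, 23, 16, 17, 13, 2, 19] for k=0..6.
Cycle lengths of π_23 on ℤ/27ℤ: [18, 6, 2, 1]; 4 cycles in total.
27 − 4 = 23 transpositions; sign(π) = (−1)^23 = -1.

-1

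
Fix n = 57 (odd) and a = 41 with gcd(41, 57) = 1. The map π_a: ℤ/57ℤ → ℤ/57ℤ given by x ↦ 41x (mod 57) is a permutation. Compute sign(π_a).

+1

Start at x=41: 41 → 28 → 8 → 43 → 53 → 7 → 2 → … (one orbit).
5 cycles of lengths [18, 18, 18, 2, 1].
57 − 5 = 52 transpositions; sign(π) = (−1)^52 = +1.
(41|57)_J = +1 (Zolotarev's lemma cross-check).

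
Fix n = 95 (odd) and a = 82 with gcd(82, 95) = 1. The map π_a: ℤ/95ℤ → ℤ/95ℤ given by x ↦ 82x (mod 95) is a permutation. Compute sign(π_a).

-1

Trace 87: π^k(87) = [87, 9, 73, 1, 82, 74, 83] for k=0..6.
Decompose π into cycles: lengths [36, 36, 9, 9, 4, 1] (6 cycles, including the fixed point 0).
Σ(ℓ_i−1) = 95−6 = 89; sign = (−1)^89 = -1.
(82|95)_J = -1 (Zolotarev's lemma cross-check).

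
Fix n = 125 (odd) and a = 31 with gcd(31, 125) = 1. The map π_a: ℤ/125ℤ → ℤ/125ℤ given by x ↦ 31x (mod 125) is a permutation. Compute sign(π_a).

+1

Orbit of 66 under x↦31x: [66, 46, 51, 81, 11, 91, 71]… (length divides ord_125(31)).
Cycle lengths of π_31 on ℤ/125ℤ: [25, 25, 25, 25, 5, 5, 5, 5, 1, 1, 1, 1, 1]; 13 cycles in total.
Σ(ℓ_i−1) = 125−13 = 112; sign = (−1)^112 = +1.
The Jacobi symbol (31|125) = +1 (Zolotarev) agrees.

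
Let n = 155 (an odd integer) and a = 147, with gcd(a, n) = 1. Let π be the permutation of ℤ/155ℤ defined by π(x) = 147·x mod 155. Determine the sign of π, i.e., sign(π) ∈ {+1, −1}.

Start at x=16: 16 → 27 → 94 → 23 → 126 → 77 → 4 → … (one orbit).
Cycle lengths of π_147 on ℤ/155ℤ: [20, 20, 20, 20, 20, 20, 10, 10, 10, 4, 1]; 11 cycles in total.
sign(π) = (−1)^{n − #cycles} = (−1)^{155−11} = (−1)^144 = +1.
Via Zolotarev, sign(π_{147}) = (147|155) = +1.

+1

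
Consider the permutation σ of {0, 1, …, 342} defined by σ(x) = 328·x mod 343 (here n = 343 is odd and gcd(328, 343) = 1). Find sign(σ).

Trace 48: π^k(48) = [48, 309, 167, 239, 188, 267, 111] for k=0..6.
π_328 has 10 disjoint cycles with lengths [98, 98, 98, 14, 14, 14, 2, 2, 2, 1] on {0,…,342}.
With 10 cycles on 343 points, sign = (−1)^{343−10} = -1.
Via Zolotarev, sign(π_{328}) = (328|343) = -1.

-1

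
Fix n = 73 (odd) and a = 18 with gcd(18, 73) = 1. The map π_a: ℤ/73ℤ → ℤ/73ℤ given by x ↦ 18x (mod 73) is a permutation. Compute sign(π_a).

Orbit of 69 under x↦18x: [69, 1, 18, 32, 65, 2, 36]… (length divides ord_73(18)).
5 cycles of lengths [18, 18, 18, 18, 1].
With 5 cycles on 73 points, sign = (−1)^{73−5} = +1.
The Jacobi symbol (18|73) = +1 (Zolotarev) agrees.

+1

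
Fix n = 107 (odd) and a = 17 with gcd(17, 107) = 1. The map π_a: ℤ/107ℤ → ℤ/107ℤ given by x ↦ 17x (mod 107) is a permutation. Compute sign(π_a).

Orbit of 106 under x↦17x: [106, 90, 32, 9, 46, 33, 26]… (length divides ord_107(17)).
Decompose π into cycles: lengths [106, 1] (2 cycles, including the fixed point 0).
Σ(ℓ_i−1) = 107−2 = 105; sign = (−1)^105 = -1.
The Jacobi symbol (17|107) = -1 (Zolotarev) agrees.

-1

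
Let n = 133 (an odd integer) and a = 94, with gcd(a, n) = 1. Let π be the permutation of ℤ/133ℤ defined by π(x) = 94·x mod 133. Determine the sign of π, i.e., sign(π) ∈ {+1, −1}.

+1

Trace 75: π^k(75) = [75, 1, 94, 58, 132, 39] for k=0..5.
Cycle lengths of π_94 on ℤ/133ℤ: [6, 6, 6, 6, 6, 6, 6, 6, 6, 6, 6, 6, 6, 6, 6, 6, 6, 6, 6, 2, 2, 2, 2, 2, 2, 2, 2, 2, 1]; 29 cycles in total.
29 cycles on 133: each ℓ→(−1)^(ℓ−1), product (−1)^104 = +1.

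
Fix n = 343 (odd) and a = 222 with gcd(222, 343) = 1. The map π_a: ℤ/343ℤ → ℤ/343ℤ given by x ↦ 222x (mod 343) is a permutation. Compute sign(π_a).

-1

Start at x=279: 279 → 198 → 52 → 225 → 215 → 53 → 104 → … (one orbit).
π_222 has 4 disjoint cycles with lengths [294, 42, 6, 1] on {0,…,342}.
Σ(ℓ_i−1) = 343−4 = 339; sign = (−1)^339 = -1.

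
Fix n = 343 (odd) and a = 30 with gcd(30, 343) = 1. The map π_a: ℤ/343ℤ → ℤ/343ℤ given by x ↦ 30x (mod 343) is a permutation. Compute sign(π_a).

+1

Orbit of 246 under x↦30x: [246, 177, 165, 148, 324, 116, 50]… (length divides ord_343(30)).
Decompose π into cycles: lengths [21, 21, 21, 21, 21, 21, 21, 21, 21, 21, 21, 21, 21, 21, 3, 3, 3, 3, 3, 3, 3, 3, 3, 3, 3, 3, 3, 3, 3, 3, 1] (31 cycles, including the fixed point 0).
n − c = 343 − 31 = 312; sign = (−1)^312 = +1.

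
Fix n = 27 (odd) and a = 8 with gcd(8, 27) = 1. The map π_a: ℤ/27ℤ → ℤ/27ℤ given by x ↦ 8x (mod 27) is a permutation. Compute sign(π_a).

Trace 19: π^k(19) = [19, 17, 1, 8, 10, 26] for k=0..5.
Cycle lengths of π_8 on ℤ/27ℤ: [6, 6, 6, 2, 2, 2, 2, 1]; 8 cycles in total.
8 cycles on 27: each ℓ→(−1)^(ℓ−1), product (−1)^19 = -1.
Zolotarev: (8|27) = -1, matching the cycle-count sign.

-1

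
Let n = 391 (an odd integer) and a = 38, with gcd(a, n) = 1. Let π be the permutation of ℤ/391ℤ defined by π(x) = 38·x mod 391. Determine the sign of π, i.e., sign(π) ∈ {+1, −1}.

Orbit of 132 under x↦38x: [132, 324, 191, 220, 149, 188, 106]… (length divides ord_391(38)).
Decompose π into cycles: lengths [44, 44, 44, 44, 44, 44, 44, 44, 22, 4, 4, 4, 4, 1] (14 cycles, including the fixed point 0).
Σ(ℓ_i−1) = 391−14 = 377; sign = (−1)^377 = -1.
The Jacobi symbol (38|391) = -1 (Zolotarev) agrees.

-1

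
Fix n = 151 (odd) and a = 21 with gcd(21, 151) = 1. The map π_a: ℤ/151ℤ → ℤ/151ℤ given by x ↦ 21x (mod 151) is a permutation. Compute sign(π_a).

+1

Trace 8: π^k(8) = [8, 17, 55, 98, 95, 32, 68] for k=0..6.
The orbit structure of x ↦ 21x mod 151: 3 orbits of sizes [75, 75, 1].
Σ(ℓ_i−1) = 151−3 = 148; sign = (−1)^148 = +1.
Zolotarev: (21|151) = +1, matching the cycle-count sign.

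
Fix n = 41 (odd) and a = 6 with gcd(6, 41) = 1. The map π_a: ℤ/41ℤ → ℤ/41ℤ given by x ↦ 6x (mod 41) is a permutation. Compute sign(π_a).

Orbit of 22 under x↦6x: [22, 9, 13, 37, 17, 20, 38]… (length divides ord_41(6)).
π_6 has 2 disjoint cycles with lengths [40, 1] on {0,…,40}.
With 2 cycles on 41 points, sign = (−1)^{41−2} = -1.

-1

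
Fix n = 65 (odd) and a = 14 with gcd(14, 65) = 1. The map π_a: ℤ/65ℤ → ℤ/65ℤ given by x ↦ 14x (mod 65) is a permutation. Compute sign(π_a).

+1

Trace 1: π^k(1) = [1, 14] for k=0..1.
Cycle lengths of π_14 on ℤ/65ℤ: [2, 2, 2, 2, 2, 2, 2, 2, 2, 2, 2, 2, 2, 2, 2, 2, 2, 2, 2, 2, 2, 2, 2, 2, 2, 2, 1, 1, 1, 1, 1, 1, 1, 1, 1, 1, 1, 1, 1]; 39 cycles in total.
39 cycles on 65: each ℓ→(−1)^(ℓ−1), product (−1)^26 = +1.
The Jacobi symbol (14|65) = +1 (Zolotarev) agrees.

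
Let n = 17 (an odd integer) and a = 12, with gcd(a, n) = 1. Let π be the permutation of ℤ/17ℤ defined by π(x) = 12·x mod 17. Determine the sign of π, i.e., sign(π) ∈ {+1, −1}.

-1

Start at x=13: 13 → 3 → 2 → 7 → 16 → 5 → 9 → … (one orbit).
2 cycles of lengths [16, 1].
n − c = 17 − 2 = 15; sign = (−1)^15 = -1.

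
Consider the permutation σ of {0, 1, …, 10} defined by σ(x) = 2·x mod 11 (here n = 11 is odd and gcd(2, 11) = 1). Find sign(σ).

Trace 7: π^k(7) = [7, 3, 6, 1, 2, 4, 8] for k=0..6.
Cycle lengths of π_2 on ℤ/11ℤ: [10, 1]; 2 cycles in total.
sign(π) = (−1)^{n − #cycles} = (−1)^{11−2} = (−1)^9 = -1.

-1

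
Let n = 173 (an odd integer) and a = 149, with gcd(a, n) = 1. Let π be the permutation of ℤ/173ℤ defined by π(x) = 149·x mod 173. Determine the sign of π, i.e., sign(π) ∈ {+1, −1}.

+1

Trace 16: π^k(16) = [16, 135, 47, 83, 84, 60, 117] for k=0..6.
π_149 has 5 disjoint cycles with lengths [43, 43, 43, 43, 1] on {0,…,172}.
5 cycles on 173: each ℓ→(−1)^(ℓ−1), product (−1)^168 = +1.
Via Zolotarev, sign(π_{149}) = (149|173) = +1.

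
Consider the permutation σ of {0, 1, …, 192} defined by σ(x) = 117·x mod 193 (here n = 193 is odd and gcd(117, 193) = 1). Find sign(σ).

Start at x=185: 185 → 29 → 112 → 173 → 169 → 87 → 143 → … (one orbit).
Cycle type of π: 64×3 + 1; total 4 cycles.
With 4 cycles on 193 points, sign = (−1)^{193−4} = -1.
(117|193)_J = -1 (Zolotarev's lemma cross-check).

-1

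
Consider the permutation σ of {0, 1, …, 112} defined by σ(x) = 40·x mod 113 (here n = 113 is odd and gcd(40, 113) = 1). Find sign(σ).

-1

Trace 73: π^k(73) = [73, 95, 71, 15, 35, 44, 65] for k=0..6.
π_40 has 8 disjoint cycles with lengths [16, 16, 16, 16, 16, 16, 16, 1] on {0,…,112}.
sign(π) = (−1)^{n − #cycles} = (−1)^{113−8} = (−1)^105 = -1.
Check: (40/113) = -1 by Zolotarev.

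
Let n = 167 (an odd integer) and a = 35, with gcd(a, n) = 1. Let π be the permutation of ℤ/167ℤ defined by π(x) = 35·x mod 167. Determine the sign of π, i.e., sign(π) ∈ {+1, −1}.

Orbit of 71 under x↦35x: [71, 147, 135, 49, 45, 72, 15]… (length divides ord_167(35)).
The orbit structure of x ↦ 35x mod 167: 2 orbits of sizes [166, 1].
sign(π) = (−1)^{n − #cycles} = (−1)^{167−2} = (−1)^165 = -1.

-1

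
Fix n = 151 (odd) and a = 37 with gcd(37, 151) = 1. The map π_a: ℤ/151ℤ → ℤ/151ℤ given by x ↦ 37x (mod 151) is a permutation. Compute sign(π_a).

Trace 45: π^k(45) = [45, 4, 148, 40, 121, 98, 2] for k=0..6.
Cycle lengths of π_37 on ℤ/151ℤ: [75, 75, 1]; 3 cycles in total.
With 3 cycles on 151 points, sign = (−1)^{151−3} = +1.

+1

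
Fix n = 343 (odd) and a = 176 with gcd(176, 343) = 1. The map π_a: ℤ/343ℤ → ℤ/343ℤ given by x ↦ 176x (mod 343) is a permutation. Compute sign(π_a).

+1

Trace 15: π^k(15) = [15, 239, 218, 295, 127, 57, 85] for k=0..6.
π_176 has 19 disjoint cycles with lengths [49, 49, 49, 49, 49, 49, 7, 7, 7, 7, 7, 7, 1, 1, 1, 1, 1, 1, 1] on {0,…,342}.
sign(π) = (−1)^{n − #cycles} = (−1)^{343−19} = (−1)^324 = +1.
Check: (176/343) = +1 by Zolotarev.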